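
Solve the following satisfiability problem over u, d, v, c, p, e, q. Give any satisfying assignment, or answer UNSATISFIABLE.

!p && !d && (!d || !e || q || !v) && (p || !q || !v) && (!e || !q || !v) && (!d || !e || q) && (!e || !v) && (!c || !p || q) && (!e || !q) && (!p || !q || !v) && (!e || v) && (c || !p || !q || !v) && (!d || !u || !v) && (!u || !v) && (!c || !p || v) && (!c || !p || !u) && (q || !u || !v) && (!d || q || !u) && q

u = False, d = False, v = False, c = True, p = False, e = False, q = True

Unit clause (!p) forces p = False.
Unit clause (!d) forces d = False.
Unit clause (q) forces q = True.
In (p || !q || !v) only !v is left, so v = False.
In (!e || !q) only !e is left, so e = False.
Set u = False.
Set c = True.
All clauses satisfied.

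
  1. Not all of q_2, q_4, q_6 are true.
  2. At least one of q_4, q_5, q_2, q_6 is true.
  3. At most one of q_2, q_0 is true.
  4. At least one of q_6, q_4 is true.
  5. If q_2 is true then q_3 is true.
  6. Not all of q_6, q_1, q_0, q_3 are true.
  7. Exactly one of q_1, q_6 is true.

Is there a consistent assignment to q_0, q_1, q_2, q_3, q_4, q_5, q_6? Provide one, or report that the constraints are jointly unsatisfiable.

q_0: True; q_1: False; q_2: False; q_3: True; q_4: True; q_5: True; q_6: True

  (1) {q_2, q_4, q_6}: 2/3 true — not all ✓
  (2) {q_4, q_5, q_2, q_6}: 3 true — at least one ✓
  (3) {q_2, q_0}: 1 true — at most one ✓
  (4) {q_6, q_4}: 2 true — at least one ✓
  (5) q_2=F ⇒ q_3: vacuous ✓
  (6) {q_6, q_1, q_0, q_3}: 3/4 true — not all ✓
  (7) {q_1, q_6}: 1 true — exactly one ✓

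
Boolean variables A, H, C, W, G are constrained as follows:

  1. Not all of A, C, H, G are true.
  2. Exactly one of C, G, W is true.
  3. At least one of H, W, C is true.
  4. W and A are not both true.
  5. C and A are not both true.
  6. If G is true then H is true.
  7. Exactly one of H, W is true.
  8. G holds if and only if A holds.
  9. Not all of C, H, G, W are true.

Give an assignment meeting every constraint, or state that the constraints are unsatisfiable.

A: True, H: True, C: False, W: False, G: True

  (1) {A, C, H, G}: 3/4 true — not all ✓
  (2) {C, G, W}: 1 true — exactly one ✓
  (3) {H, W, C}: 1 true — at least one ✓
  (4) W=F, A=T — not both ✓
  (5) C=F, A=T — not both ✓
  (6) G=T ⇒ H: T ✓
  (7) {H, W}: 1 true — exactly one ✓
  (8) G=T, A=T — same ✓
  (9) {C, H, G, W}: 2/4 true — not all ✓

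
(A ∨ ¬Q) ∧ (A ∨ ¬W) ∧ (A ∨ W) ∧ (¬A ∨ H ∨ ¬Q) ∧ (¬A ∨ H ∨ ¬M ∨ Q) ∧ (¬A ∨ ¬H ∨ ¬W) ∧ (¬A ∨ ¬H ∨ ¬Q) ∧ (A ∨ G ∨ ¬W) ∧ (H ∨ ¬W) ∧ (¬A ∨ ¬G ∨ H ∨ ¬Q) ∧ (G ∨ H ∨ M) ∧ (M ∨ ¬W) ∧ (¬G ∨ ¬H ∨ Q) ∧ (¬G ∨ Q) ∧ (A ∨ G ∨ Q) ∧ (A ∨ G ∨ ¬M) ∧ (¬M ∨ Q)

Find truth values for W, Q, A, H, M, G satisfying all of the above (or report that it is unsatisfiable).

Try W = True:
  (A ∨ ¬W) forces A = True.
  (¬A ∨ ¬H ∨ ¬W) forces H = False.
  clause (H ∨ ¬W) is falsified — backtrack.
So W = False.
  then (A ∨ W) forces A = True.
Set Q = False.
  then (¬G ∨ Q) forces G = False.
  then (¬M ∨ Q) forces M = False.
  then (G ∨ H ∨ M) forces H = True.
All clauses satisfied.

W = False, Q = False, A = True, H = True, M = False, G = False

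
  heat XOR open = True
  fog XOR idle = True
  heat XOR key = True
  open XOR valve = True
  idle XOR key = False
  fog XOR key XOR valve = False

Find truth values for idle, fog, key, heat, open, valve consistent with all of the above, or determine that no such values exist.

idle = False; fog = True; key = False; heat = True; open = False; valve = True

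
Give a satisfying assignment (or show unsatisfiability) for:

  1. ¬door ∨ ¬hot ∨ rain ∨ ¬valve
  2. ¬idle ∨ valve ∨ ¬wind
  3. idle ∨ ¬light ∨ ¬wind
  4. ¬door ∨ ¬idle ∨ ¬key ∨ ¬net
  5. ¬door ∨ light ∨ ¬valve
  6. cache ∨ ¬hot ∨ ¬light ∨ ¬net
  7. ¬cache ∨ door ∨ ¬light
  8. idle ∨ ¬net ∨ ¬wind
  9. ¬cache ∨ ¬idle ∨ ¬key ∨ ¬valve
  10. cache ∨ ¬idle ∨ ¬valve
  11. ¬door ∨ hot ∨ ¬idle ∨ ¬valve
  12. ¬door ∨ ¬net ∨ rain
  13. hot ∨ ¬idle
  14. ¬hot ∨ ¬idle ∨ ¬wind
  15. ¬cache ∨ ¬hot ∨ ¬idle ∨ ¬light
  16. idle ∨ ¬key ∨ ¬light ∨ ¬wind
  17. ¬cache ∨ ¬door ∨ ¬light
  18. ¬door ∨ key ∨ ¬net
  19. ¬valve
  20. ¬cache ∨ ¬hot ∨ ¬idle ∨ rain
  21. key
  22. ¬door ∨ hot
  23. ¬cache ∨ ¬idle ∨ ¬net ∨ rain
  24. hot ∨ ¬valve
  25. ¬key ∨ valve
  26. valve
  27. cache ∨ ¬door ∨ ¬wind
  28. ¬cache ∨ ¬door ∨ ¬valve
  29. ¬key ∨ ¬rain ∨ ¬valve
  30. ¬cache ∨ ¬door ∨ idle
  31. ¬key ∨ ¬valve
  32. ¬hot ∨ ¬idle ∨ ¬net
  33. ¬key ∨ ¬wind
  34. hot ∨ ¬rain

Unsatisfiable

Case valve = True:
  Clause (¬valve) is falsified — contradiction.
Case valve = False:
  Clause (valve) is falsified — contradiction.
Both cases fail, so the formula is unsatisfiable.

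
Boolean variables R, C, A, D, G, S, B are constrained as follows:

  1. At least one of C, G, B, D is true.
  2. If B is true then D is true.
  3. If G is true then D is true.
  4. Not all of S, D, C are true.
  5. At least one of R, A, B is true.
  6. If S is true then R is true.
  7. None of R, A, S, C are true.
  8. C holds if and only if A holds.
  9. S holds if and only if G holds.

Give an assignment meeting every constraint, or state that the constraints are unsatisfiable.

R: False; C: False; A: False; D: True; G: False; S: False; B: True

  (1) {C, G, B, D}: 2 true — at least one ✓
  (2) B=T ⇒ D: T ✓
  (3) G=F ⇒ D: vacuous ✓
  (4) {S, D, C}: 1/3 true — not all ✓
  (5) {R, A, B}: 1 true — at least one ✓
  (6) S=F ⇒ R: vacuous ✓
  (7) {R, A, S, C}: 0 true — none ✓
  (8) C=F, A=F — same ✓
  (9) S=F, G=F — same ✓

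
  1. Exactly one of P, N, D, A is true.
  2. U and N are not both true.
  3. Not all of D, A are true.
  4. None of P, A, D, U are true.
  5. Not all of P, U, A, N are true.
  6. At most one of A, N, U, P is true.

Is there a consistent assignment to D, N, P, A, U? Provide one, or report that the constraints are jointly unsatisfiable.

D = False, N = True, P = False, A = False, U = False

  (1) {P, N, D, A}: 1 true — exactly one ✓
  (2) U=F, N=T — not both ✓
  (3) {D, A}: 0/2 true — not all ✓
  (4) {P, A, D, U}: 0 true — none ✓
  (5) {P, U, A, N}: 1/4 true — not all ✓
  (6) {A, N, U, P}: 1 true — at most one ✓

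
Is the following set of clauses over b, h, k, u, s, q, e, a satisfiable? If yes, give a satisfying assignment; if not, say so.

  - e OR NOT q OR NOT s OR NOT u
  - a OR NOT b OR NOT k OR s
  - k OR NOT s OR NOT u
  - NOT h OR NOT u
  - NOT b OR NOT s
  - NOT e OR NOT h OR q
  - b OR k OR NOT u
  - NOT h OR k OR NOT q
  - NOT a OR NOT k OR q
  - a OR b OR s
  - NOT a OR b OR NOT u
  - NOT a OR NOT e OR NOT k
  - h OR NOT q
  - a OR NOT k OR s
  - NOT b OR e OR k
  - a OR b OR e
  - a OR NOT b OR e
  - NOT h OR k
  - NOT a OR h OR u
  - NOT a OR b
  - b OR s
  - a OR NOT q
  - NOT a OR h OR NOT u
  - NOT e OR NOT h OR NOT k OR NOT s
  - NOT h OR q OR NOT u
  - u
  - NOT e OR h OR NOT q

Unit clause (u) forces u = True.
In (NOT h OR NOT u) only NOT h is left, so h = False.
In (h OR NOT q) only NOT q is left, so q = False.
In (NOT a OR h OR NOT u) only NOT a is left, so a = False.
Set b = True.
  then (NOT b OR NOT s) forces s = False.
  then (a OR NOT k OR s) forces k = False.
  then (NOT b OR e OR k) forces e = True.
All clauses satisfied.

b=T, h=F, k=F, u=T, s=F, q=F, e=T, a=F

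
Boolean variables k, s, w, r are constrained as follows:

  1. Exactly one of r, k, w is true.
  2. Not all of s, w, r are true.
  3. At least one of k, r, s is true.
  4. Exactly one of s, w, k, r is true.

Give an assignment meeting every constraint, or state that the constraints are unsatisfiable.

k=F, s=F, w=F, r=T

  (1) {r, k, w}: 1 true — exactly one ✓
  (2) {s, w, r}: 1/3 true — not all ✓
  (3) {k, r, s}: 1 true — at least one ✓
  (4) {s, w, k, r}: 1 true — exactly one ✓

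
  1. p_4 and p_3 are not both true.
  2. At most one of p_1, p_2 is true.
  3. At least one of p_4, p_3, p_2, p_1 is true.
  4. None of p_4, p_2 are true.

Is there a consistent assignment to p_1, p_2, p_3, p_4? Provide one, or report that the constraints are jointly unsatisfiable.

p_1 = True; p_2 = False; p_3 = False; p_4 = False

  (1) p_4=F, p_3=F — not both ✓
  (2) {p_1, p_2}: 1 true — at most one ✓
  (3) {p_4, p_3, p_2, p_1}: 1 true — at least one ✓
  (4) {p_4, p_2}: 0 true — none ✓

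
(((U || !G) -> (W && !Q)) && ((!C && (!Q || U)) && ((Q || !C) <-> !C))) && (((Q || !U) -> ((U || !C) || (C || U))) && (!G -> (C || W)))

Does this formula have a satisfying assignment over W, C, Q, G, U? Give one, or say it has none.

W = True, C = False, Q = False, G = True, U = False

  ((U || !G) -> (W && !Q)) && ((!C && (!Q || U)) && ((Q || !C) <-> !C)) = True
    (U || !G) -> (W && !Q) = True
      U || !G = False
        !G = False
      W && !Q = True
        !Q = True
    (!C && (!Q || U)) && ((Q || !C) <-> !C) = True
      !C && (!Q || U) = True
        !C = True
        !Q || U = True
          !Q = True
      (Q || !C) <-> !C = True
        Q || !C = True
          !C = True
        !C = True
  ((Q || !U) -> ((U || !C) || (C || U))) && (!G -> (C || W)) = True
    (Q || !U) -> ((U || !C) || (C || U)) = True
      Q || !U = True
        !U = True
      (U || !C) || (C || U) = True
        U || !C = True
          !C = True
        C || U = False
    !G -> (C || W) = True
      !G = False
      C || W = True
Both conjuncts True, so the formula holds.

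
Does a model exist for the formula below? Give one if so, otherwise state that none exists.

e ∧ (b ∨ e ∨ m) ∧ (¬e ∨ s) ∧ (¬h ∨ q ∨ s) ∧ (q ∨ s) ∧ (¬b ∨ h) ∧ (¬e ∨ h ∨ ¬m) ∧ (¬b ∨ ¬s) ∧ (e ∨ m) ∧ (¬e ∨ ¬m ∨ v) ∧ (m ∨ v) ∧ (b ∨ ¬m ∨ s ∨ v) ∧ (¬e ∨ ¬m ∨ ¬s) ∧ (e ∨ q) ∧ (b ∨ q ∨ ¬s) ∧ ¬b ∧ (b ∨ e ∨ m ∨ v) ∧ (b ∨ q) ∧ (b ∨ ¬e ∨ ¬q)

Unsatisfiable

Case e = True:
  (¬e ∨ s) forces s = True.
  (¬b ∨ ¬s) forces b = False.
  (¬e ∨ ¬m ∨ ¬s) forces m = False.
  (m ∨ v) forces v = True.
  (b ∨ q ∨ ¬s) forces q = True.
  Clause (b ∨ ¬e ∨ ¬q) is falsified — contradiction.
Case e = False:
  Clause (e) is falsified — contradiction.
Both cases fail, so the formula is unsatisfiable.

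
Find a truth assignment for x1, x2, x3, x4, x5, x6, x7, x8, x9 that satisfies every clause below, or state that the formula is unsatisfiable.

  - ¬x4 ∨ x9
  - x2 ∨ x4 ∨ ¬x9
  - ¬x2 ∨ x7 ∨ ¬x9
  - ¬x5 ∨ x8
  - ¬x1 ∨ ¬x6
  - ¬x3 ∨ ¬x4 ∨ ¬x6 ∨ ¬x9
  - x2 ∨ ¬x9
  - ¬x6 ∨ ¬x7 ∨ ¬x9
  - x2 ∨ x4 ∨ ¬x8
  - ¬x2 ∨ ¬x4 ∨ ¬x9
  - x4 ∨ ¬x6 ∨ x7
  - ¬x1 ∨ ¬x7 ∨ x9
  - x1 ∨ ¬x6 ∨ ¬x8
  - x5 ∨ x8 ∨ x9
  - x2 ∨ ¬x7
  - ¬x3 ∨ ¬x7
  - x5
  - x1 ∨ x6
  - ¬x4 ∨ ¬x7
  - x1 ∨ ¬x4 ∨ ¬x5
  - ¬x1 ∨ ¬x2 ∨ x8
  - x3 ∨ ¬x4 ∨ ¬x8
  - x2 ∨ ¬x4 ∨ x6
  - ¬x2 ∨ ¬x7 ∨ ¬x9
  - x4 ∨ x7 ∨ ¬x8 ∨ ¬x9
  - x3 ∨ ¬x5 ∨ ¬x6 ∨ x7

Unit clause (x5) forces x5 = True.
In (¬x5 ∨ x8) only x8 is left, so x8 = True.
Try x1 = False:
  (x1 ∨ ¬x6 ∨ ¬x8) forces x6 = False.
  clause (x1 ∨ x6) is falsified — backtrack.
So x1 = True.
  then (¬x1 ∨ ¬x6) forces x6 = False.
Set x2 = True.
Set x3 = True.
  then (¬x3 ∨ ¬x7) forces x7 = False.
  then (¬x2 ∨ x7 ∨ ¬x9) forces x9 = False.
  then (¬x4 ∨ x9) forces x4 = False.
All clauses satisfied.

x1=T, x2=T, x3=T, x4=F, x5=T, x6=F, x7=F, x8=T, x9=F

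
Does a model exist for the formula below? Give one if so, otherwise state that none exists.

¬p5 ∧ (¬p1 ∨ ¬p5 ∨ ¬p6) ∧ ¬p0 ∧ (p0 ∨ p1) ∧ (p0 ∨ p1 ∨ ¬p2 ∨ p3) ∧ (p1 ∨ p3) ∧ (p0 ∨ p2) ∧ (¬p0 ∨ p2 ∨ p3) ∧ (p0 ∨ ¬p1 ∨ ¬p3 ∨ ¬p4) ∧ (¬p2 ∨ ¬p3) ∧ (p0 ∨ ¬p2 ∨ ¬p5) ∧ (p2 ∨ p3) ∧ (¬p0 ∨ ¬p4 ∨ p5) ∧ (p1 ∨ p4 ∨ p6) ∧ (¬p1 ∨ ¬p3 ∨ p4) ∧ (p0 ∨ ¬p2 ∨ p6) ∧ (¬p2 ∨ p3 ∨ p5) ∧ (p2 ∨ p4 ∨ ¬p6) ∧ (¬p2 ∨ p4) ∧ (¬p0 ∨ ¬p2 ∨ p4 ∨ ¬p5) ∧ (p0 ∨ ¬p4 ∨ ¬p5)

Unsatisfiable — no assignment works.

Case p0 = True:
  Clause (¬p0) is falsified — contradiction.
Case p0 = False:
  (¬p5) forces p5 = False.
  (p0 ∨ p1) forces p1 = True.
  (p0 ∨ p2) forces p2 = True.
  (¬p2 ∨ ¬p3) forces p3 = False.
  Clause (¬p2 ∨ p3 ∨ p5) is falsified — contradiction.
Both cases fail, so the formula is unsatisfiable.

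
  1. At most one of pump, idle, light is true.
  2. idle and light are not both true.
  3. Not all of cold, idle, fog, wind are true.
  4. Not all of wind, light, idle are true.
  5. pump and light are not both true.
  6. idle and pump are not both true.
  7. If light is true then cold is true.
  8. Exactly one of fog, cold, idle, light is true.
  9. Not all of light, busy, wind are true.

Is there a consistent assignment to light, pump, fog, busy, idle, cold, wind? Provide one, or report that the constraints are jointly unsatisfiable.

light: False, pump: False, fog: False, busy: True, idle: True, cold: False, wind: False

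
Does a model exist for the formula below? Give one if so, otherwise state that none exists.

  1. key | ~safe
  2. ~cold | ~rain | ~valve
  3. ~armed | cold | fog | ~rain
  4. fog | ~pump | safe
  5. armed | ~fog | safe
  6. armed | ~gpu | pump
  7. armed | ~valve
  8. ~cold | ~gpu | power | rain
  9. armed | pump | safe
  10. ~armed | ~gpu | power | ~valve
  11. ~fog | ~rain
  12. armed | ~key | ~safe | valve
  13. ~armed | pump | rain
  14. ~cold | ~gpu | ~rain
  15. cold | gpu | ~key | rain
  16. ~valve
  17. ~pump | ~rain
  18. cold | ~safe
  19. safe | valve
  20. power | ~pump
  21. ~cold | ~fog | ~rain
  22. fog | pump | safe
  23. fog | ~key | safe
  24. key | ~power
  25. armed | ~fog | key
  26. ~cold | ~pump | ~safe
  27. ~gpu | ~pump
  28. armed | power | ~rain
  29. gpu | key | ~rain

safe = True; key = True; rain = True; cold = True; gpu = False; valve = False; pump = False; armed = True; power = True; fog = False

Unit clause (~valve) forces valve = False.
In (safe | valve) only safe is left, so safe = True.
In (key | ~safe) only key is left, so key = True.
In (armed | ~key | ~safe | valve) only armed is left, so armed = True.
In (cold | ~safe) only cold is left, so cold = True.
In (~cold | ~pump | ~safe) only ~pump is left, so pump = False.
In (~armed | pump | rain) only rain is left, so rain = True.
In (~cold | ~gpu | ~rain) only ~gpu is left, so gpu = False.
In (~cold | ~fog | ~rain) only ~fog is left, so fog = False.
Set power = True.
All clauses satisfied.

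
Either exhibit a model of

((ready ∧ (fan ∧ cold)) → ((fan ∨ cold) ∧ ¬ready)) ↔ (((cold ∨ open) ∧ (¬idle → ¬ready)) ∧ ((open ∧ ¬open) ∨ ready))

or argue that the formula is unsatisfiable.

cold = False, fan = True, idle = True, open = True, ready = True

  ((ready ∧ (fan ∧ cold)) → ((fan ∨ cold) ∧ ¬ready)) ↔ (((cold ∨ open) ∧ (¬idle → ¬ready)) ∧ ((open ∧ ¬open) ∨ ready)) = True
    (ready ∧ (fan ∧ cold)) → ((fan ∨ cold) ∧ ¬ready) = True
      ready ∧ (fan ∧ cold) = False
        fan ∧ cold = False
      (fan ∨ cold) ∧ ¬ready = False
        fan ∨ cold = True
        ¬ready = False
    ((cold ∨ open) ∧ (¬idle → ¬ready)) ∧ ((open ∧ ¬open) ∨ ready) = True
      (cold ∨ open) ∧ (¬idle → ¬ready) = True
        cold ∨ open = True
        ¬idle → ¬ready = True
          ¬idle = False
          ¬ready = False
      (open ∧ ¬open) ∨ ready = True
        open ∧ ¬open = False
          ¬open = False
The formula evaluates to True.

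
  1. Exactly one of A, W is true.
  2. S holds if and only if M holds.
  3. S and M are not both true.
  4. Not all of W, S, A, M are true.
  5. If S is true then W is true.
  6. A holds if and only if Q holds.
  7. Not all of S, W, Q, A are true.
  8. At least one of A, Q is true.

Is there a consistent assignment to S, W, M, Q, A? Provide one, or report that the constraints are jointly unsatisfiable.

S: False, W: False, M: False, Q: True, A: True

  (1) {A, W}: 1 true — exactly one ✓
  (2) S=F, M=F — same ✓
  (3) S=F, M=F — not both ✓
  (4) {W, S, A, M}: 1/4 true — not all ✓
  (5) S=F ⇒ W: vacuous ✓
  (6) A=T, Q=T — same ✓
  (7) {S, W, Q, A}: 2/4 true — not all ✓
  (8) {A, Q}: 2 true — at least one ✓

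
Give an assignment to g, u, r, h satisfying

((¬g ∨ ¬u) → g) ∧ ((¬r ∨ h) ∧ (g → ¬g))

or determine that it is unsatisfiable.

Case g = True: the conjunct g → ¬g becomes True → ¬True = False.
Case g = False: the conjunct (¬g ∨ ¬u) → g becomes (True ∨ ¬u) → False = False.
Both cases fail — unsatisfiable.

UNSATISFIABLE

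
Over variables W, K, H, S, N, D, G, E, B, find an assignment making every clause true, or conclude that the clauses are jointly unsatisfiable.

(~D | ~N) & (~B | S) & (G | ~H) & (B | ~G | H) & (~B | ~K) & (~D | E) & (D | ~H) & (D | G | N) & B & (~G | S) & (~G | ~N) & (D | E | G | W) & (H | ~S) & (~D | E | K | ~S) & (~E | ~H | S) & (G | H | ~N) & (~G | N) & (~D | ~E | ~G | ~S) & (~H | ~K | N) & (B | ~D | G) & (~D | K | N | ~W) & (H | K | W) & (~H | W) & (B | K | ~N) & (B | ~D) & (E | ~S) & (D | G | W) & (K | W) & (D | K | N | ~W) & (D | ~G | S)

Case H = True:
  (G | ~H) forces G = True.
  (D | ~H) forces D = True.
  (~D | ~N) forces N = False.
  Clause (~G | N) is falsified — contradiction.
Case H = False:
  (B) forces B = True.
  (~B | S) forces S = True.
  Clause (H | ~S) is falsified — contradiction.
Both cases fail, so the formula is unsatisfiable.

UNSATISFIABLE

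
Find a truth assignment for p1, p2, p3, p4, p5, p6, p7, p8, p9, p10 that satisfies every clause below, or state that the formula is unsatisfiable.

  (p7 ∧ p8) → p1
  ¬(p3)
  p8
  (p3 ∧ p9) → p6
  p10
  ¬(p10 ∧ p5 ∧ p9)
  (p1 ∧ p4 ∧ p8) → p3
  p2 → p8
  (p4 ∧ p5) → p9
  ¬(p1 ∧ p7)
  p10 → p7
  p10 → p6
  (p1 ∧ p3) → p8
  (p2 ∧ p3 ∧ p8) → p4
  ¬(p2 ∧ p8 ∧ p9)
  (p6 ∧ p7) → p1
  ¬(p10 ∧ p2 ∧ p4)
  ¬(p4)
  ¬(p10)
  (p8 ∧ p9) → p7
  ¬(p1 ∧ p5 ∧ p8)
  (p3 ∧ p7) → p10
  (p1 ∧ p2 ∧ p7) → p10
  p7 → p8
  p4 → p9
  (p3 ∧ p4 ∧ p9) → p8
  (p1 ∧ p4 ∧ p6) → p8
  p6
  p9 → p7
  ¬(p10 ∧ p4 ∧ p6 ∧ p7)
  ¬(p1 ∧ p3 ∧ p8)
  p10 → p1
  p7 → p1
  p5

Case p10 = True:
  Clause (¬p10) is falsified — contradiction.
Case p10 = False:
  Clause (p10) is falsified — contradiction.
Both cases fail, so the formula is unsatisfiable.

Unsatisfiable — no assignment works.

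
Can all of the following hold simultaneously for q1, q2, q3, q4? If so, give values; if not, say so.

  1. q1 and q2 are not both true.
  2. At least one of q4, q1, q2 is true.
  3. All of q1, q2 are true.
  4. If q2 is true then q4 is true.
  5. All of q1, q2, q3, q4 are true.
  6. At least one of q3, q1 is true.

Unsatisfiable

Case q1 = True:
  (1) with q1=T forces q2 = False.
  Constraint (3) is violated (q2=F) — contradiction.
Case q1 = False:
  Constraint (3) is violated (q1=F) — contradiction.
Both cases fail — unsatisfiable.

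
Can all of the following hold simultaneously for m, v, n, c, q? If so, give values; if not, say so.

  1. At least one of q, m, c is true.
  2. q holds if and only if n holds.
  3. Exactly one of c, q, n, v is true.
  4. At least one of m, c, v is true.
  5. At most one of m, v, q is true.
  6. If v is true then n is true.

m=T, v=F, n=F, c=T, q=F

  (1) {q, m, c}: 2 true — at least one ✓
  (2) q=F, n=F — same ✓
  (3) {c, q, n, v}: 1 true — exactly one ✓
  (4) {m, c, v}: 2 true — at least one ✓
  (5) {m, v, q}: 1 true — at most one ✓
  (6) v=F ⇒ n: vacuous ✓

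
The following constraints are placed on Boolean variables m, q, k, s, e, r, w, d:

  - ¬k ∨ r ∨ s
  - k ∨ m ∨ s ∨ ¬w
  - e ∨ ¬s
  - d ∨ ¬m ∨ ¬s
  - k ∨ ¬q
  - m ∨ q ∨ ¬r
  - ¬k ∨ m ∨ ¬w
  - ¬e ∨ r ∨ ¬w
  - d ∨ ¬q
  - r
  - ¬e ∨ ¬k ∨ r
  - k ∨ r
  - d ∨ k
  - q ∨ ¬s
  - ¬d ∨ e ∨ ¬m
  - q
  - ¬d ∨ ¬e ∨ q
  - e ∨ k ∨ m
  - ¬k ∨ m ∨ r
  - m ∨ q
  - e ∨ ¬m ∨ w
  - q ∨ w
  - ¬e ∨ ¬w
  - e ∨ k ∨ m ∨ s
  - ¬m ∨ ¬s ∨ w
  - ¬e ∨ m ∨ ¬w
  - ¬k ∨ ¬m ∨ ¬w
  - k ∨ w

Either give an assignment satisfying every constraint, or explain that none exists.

m = True, q = True, k = True, s = False, e = True, r = True, w = False, d = True

Unit clause (r) forces r = True.
Unit clause (q) forces q = True.
In (k ∨ ¬q) only k is left, so k = True.
In (d ∨ ¬q) only d is left, so d = True.
Set m = True.
  then (¬d ∨ e ∨ ¬m) forces e = True.
  then (¬e ∨ ¬w) forces w = False.
  then (¬m ∨ ¬s ∨ w) forces s = False.
All clauses satisfied.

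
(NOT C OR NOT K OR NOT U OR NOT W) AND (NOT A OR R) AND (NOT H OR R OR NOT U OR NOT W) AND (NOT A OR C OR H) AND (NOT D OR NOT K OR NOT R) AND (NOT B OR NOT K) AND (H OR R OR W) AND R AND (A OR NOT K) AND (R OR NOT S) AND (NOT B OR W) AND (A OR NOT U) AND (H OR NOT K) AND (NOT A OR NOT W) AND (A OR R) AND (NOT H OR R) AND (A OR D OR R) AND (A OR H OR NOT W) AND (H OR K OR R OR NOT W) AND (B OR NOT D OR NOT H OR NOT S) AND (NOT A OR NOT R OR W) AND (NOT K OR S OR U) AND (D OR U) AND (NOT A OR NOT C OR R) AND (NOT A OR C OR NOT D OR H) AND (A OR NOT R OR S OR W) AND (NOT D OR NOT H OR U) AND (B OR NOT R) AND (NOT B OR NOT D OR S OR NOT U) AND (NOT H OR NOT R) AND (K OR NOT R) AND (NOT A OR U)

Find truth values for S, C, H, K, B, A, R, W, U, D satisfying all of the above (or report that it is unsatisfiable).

Case R = True:
  (B OR NOT R) forces B = True.
  (NOT B OR NOT K) forces K = False.
  Clause (K OR NOT R) is falsified — contradiction.
Case R = False:
  Clause (R) is falsified — contradiction.
Both cases fail, so the formula is unsatisfiable.

Unsatisfiable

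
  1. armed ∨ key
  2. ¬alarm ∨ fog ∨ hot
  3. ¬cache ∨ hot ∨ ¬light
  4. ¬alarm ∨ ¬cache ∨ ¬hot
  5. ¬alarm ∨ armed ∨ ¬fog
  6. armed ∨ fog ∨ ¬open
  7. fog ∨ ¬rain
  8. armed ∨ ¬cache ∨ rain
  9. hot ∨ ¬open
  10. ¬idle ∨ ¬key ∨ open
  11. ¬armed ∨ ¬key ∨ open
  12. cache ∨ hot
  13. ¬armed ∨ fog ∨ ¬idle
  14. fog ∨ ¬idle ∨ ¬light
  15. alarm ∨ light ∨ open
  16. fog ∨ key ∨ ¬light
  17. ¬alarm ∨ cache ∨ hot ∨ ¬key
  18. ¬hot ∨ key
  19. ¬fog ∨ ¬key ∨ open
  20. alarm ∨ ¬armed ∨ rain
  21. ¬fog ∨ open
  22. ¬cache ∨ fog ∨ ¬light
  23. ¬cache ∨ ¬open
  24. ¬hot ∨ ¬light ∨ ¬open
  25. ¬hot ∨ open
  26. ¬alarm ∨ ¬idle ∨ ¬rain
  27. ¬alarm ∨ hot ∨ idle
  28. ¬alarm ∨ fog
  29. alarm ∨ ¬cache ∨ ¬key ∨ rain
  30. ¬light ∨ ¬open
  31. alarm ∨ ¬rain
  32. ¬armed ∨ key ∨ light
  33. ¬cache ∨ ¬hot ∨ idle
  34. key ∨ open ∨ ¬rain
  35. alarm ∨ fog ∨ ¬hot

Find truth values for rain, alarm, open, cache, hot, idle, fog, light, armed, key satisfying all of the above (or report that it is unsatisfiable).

Set rain = False.
Set alarm = False.
  then (alarm ∨ ¬armed ∨ rain) forces armed = False.
  then (armed ∨ key) forces key = True.
  then (armed ∨ ¬cache ∨ rain) forces cache = False.
  then (cache ∨ hot) forces hot = True.
  then (¬hot ∨ open) forces open = True.
  then (¬light ∨ ¬open) forces light = False.
  then (alarm ∨ fog ∨ ¬hot) forces fog = True.
Set idle = True.
All clauses satisfied.

rain=F, alarm=F, open=T, cache=F, hot=T, idle=T, fog=T, light=F, armed=F, key=T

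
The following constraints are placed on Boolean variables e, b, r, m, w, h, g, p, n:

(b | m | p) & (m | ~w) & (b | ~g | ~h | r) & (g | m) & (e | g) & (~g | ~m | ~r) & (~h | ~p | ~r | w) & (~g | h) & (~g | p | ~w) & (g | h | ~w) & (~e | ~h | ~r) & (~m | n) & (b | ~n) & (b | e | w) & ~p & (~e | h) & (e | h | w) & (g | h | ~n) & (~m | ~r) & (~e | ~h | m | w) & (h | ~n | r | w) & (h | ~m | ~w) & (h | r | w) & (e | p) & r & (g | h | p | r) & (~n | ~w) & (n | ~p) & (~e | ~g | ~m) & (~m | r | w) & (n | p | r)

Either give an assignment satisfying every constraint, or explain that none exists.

Unsatisfiable — no assignment works.

Case p = True:
  Clause (~p) is falsified — contradiction.
Case p = False:
  (e | p) forces e = True.
  (~e | h) forces h = True.
  (~e | ~h | ~r) forces r = False.
  Clause (r) is falsified — contradiction.
Both cases fail, so the formula is unsatisfiable.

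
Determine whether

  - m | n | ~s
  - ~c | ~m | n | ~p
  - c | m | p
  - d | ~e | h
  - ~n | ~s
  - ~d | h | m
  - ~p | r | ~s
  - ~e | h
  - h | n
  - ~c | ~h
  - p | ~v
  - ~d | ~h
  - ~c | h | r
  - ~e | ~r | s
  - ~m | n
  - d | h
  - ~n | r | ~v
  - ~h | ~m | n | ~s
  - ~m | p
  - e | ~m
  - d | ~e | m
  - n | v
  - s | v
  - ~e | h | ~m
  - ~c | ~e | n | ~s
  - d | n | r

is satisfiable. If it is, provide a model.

Set c = False.
Set s = False.
  then (s | v) forces v = True.
  then (p | ~v) forces p = True.
Try e = True:
  (~e | h) forces h = True.
  (~d | ~h) forces d = False.
  (~e | ~r | s) forces r = False.
  (~n | r | ~v) forces n = False.
  clause (d | n | r) is falsified — backtrack.
So e = False.
  then (e | ~m) forces m = False.
Try d = True:
  (~d | h | m) forces h = True.
  clause (~d | ~h) is falsified — backtrack.
So d = False.
  then (d | h) forces h = True.
Set n = False.
  then (d | n | r) forces r = True.
All clauses satisfied.

c: False, s: False, e: False, v: True, p: True, d: False, n: False, r: True, h: True, m: False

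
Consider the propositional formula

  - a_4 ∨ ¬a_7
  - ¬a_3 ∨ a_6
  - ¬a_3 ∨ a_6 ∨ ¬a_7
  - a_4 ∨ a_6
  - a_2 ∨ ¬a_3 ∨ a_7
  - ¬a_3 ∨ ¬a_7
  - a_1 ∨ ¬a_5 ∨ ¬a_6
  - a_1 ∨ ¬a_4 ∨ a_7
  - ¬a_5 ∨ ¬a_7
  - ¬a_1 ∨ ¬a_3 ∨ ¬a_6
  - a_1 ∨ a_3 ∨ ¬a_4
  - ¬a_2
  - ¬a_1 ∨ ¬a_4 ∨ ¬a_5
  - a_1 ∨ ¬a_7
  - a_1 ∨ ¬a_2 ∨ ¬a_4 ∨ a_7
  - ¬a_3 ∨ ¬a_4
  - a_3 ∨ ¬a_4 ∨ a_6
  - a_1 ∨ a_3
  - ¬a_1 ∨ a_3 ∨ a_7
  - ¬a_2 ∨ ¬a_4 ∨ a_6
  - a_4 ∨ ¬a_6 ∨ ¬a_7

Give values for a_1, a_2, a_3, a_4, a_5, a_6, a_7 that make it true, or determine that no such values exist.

a_1 = True, a_2 = False, a_3 = False, a_4 = True, a_5 = False, a_6 = True, a_7 = True

Unit clause (¬a_2) forces a_2 = False.
Try a_1 = False:
  (a_1 ∨ ¬a_7) forces a_7 = False.
  (a_2 ∨ ¬a_3 ∨ a_7) forces a_3 = False.
  clause (a_1 ∨ a_3) is falsified — backtrack.
So a_1 = True.
Set a_3 = False.
  then (¬a_1 ∨ a_3 ∨ a_7) forces a_7 = True.
  then (a_4 ∨ ¬a_7) forces a_4 = True.
  then (¬a_5 ∨ ¬a_7) forces a_5 = False.
  then (a_3 ∨ ¬a_4 ∨ a_6) forces a_6 = True.
All clauses satisfied.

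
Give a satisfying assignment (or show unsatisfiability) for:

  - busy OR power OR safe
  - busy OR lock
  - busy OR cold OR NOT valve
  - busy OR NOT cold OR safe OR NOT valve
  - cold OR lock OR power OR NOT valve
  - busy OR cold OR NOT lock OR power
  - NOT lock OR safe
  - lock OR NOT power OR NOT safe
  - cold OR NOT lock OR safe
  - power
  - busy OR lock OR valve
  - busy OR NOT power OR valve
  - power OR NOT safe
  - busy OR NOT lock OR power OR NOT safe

Unit clause (power) forces power = True.
Set cold = True.
Set lock = True.
  then (NOT lock OR safe) forces safe = True.
Set valve = False.
  then (busy OR NOT power OR valve) forces busy = True.
All clauses satisfied.

cold = True; lock = True; valve = False; busy = True; safe = True; power = True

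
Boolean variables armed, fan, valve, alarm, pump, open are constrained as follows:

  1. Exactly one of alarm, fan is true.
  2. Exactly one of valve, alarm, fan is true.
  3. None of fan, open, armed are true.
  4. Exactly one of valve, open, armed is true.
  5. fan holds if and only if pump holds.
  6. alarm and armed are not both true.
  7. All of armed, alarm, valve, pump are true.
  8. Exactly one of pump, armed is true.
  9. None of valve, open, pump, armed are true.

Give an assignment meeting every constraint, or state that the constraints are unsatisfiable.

No satisfying assignment exists.

Case armed = True:
  Constraint (3) is violated (armed=T) — contradiction.
Case armed = False:
  Constraint (7) is violated (armed=F) — contradiction.
Both cases fail — unsatisfiable.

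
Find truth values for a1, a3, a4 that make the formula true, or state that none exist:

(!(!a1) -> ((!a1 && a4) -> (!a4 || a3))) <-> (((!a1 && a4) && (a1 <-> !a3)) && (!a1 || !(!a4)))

a1=F, a3=T, a4=T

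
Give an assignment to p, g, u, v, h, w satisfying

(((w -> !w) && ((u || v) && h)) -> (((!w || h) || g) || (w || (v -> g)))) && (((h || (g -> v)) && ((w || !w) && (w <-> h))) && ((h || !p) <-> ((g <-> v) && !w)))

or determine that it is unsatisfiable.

p: True, g: False, u: False, v: True, h: False, w: False

  ((w -> !w) && ((u || v) && h)) -> (((!w || h) || g) || (w || (v -> g))) = True
    (w -> !w) && ((u || v) && h) = False
      w -> !w = True
        !w = True
      (u || v) && h = False
        u || v = True
    ((!w || h) || g) || (w || (v -> g)) = True
      (!w || h) || g = True
        !w || h = True
          !w = True
      w || (v -> g) = False
        v -> g = False
  ((h || (g -> v)) && ((w || !w) && (w <-> h))) && ((h || !p) <-> ((g <-> v) && !w)) = True
    (h || (g -> v)) && ((w || !w) && (w <-> h)) = True
      h || (g -> v) = True
        g -> v = True
      (w || !w) && (w <-> h) = True
        w || !w = True
          !w = True
        w <-> h = True
    (h || !p) <-> ((g <-> v) && !w) = True
      h || !p = False
        !p = False
      (g <-> v) && !w = False
        g <-> v = False
        !w = True
Both conjuncts True, so the formula holds.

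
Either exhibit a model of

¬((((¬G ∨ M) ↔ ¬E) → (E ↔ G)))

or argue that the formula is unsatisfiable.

E=F; M=T; G=T

  ¬((((¬G ∨ M) ↔ ¬E) → (E ↔ G))) = True
    ((¬G ∨ M) ↔ ¬E) → (E ↔ G) = False
      (¬G ∨ M) ↔ ¬E = True
        ¬G ∨ M = True
          ¬G = False
        ¬E = True
      E ↔ G = False
The formula evaluates to True.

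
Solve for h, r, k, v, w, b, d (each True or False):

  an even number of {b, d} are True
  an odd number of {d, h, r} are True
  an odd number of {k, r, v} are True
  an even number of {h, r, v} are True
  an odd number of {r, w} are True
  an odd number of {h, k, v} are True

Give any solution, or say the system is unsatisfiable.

h = True, r = True, k = False, v = False, w = False, b = True, d = True

{b, d}: 2 true → even ✓
{d, h, r}: 3 true → odd ✓
{k, r, v}: 1 true → odd ✓
{h, r, v}: 2 true → even ✓
{r, w}: 1 true → odd ✓
{h, k, v}: 1 true → odd ✓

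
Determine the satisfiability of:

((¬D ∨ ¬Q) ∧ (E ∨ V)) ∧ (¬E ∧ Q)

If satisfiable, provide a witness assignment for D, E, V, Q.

D=F, E=F, V=T, Q=T

  (¬D ∨ ¬Q) ∧ (E ∨ V) = True
    ¬D ∨ ¬Q = True
      ¬D = True
      ¬Q = False
    E ∨ V = True
  ¬E ∧ Q = True
    ¬E = True
Both conjuncts True, so the formula holds.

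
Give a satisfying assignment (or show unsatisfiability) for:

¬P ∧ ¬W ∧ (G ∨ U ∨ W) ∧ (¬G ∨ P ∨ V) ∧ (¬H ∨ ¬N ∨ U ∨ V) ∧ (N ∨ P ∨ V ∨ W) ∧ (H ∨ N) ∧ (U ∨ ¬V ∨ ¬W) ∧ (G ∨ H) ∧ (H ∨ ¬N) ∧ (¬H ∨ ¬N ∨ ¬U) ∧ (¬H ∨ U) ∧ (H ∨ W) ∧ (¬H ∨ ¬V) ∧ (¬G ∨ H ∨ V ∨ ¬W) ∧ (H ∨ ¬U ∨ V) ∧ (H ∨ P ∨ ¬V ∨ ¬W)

The formula is unsatisfiable.

Case P = True:
  Clause (¬P) is falsified — contradiction.
Case P = False:
  (¬W) forces W = False.
  (H ∨ W) forces H = True.
  (¬H ∨ U) forces U = True.
  (¬H ∨ ¬N ∨ ¬U) forces N = False.
  (N ∨ P ∨ V ∨ W) forces V = True.
  Clause (¬H ∨ ¬V) is falsified — contradiction.
Both cases fail, so the formula is unsatisfiable.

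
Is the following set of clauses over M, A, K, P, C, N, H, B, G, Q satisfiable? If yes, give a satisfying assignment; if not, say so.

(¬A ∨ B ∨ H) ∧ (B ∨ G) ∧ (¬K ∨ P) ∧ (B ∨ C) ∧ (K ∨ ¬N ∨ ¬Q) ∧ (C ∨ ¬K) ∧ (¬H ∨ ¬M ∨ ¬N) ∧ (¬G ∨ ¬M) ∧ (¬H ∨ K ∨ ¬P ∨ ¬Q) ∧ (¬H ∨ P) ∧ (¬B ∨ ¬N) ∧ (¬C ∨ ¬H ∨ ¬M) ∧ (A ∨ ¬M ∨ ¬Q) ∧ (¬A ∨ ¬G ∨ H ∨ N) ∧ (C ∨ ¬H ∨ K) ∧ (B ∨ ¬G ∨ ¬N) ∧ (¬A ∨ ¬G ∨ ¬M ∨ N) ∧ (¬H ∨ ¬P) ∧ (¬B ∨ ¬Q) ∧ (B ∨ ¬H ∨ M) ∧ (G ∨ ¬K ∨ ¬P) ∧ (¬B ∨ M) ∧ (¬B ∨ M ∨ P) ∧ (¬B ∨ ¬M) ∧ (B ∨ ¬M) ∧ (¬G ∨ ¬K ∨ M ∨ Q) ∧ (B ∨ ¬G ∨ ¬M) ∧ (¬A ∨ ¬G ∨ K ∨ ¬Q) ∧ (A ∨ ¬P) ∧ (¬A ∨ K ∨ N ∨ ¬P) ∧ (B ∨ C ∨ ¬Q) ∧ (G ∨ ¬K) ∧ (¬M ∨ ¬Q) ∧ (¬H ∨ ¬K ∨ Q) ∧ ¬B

Unit clause (¬B) forces B = False.
In (B ∨ G) only G is left, so G = True.
In (B ∨ C) only C is left, so C = True.
In (¬G ∨ ¬M) only ¬M is left, so M = False.
In (B ∨ ¬G ∨ ¬N) only ¬N is left, so N = False.
In (B ∨ ¬H ∨ M) only ¬H is left, so H = False.
In (¬A ∨ B ∨ H) only ¬A is left, so A = False.
In (A ∨ ¬P) only ¬P is left, so P = False.
In (¬K ∨ P) only ¬K is left, so K = False.
Set Q = False.
All clauses satisfied.

M: False; A: False; K: False; P: False; C: True; N: False; H: False; B: False; G: True; Q: False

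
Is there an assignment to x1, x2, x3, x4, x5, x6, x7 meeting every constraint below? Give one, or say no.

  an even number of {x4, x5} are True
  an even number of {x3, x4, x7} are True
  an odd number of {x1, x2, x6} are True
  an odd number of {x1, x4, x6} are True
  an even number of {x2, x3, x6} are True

x1: False, x2: False, x3: True, x4: False, x5: False, x6: True, x7: True

{x4, x5}: 0 true → even ✓
{x3, x4, x7}: 2 true → even ✓
{x1, x2, x6}: 1 true → odd ✓
{x1, x4, x6}: 1 true → odd ✓
{x2, x3, x6}: 2 true → even ✓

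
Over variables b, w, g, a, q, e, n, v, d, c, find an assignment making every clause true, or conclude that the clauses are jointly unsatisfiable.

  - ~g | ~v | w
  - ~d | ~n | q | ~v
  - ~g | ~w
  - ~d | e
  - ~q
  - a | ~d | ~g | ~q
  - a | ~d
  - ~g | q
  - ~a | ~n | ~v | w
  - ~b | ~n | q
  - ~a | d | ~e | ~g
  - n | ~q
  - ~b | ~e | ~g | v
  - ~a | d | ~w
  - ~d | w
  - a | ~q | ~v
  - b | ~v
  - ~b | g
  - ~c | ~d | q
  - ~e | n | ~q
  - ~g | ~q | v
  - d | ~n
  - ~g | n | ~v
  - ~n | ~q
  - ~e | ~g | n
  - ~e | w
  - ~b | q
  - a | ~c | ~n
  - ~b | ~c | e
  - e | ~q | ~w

Unit clause (~q) forces q = False.
In (~g | q) only ~g is left, so g = False.
In (~b | g) only ~b is left, so b = False.
In (b | ~v) only ~v is left, so v = False.
Set w = True.
Set a = True.
  then (~a | d | ~w) forces d = True.
  then (~c | ~d | q) forces c = False.
  then (~d | e) forces e = True.
Set n = True.
All clauses satisfied.

b = False, w = True, g = False, a = True, q = False, e = True, n = True, v = False, d = True, c = False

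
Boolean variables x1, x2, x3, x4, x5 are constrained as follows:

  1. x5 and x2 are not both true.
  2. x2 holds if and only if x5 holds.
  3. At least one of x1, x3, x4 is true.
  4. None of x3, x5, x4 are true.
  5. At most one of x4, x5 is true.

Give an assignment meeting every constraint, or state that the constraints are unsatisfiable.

x1 = True; x2 = False; x3 = False; x4 = False; x5 = False

  (1) x5=F, x2=F — not both ✓
  (2) x2=F, x5=F — same ✓
  (3) {x1, x3, x4}: 1 true — at least one ✓
  (4) {x3, x5, x4}: 0 true — none ✓
  (5) {x4, x5}: 0 true — at most one ✓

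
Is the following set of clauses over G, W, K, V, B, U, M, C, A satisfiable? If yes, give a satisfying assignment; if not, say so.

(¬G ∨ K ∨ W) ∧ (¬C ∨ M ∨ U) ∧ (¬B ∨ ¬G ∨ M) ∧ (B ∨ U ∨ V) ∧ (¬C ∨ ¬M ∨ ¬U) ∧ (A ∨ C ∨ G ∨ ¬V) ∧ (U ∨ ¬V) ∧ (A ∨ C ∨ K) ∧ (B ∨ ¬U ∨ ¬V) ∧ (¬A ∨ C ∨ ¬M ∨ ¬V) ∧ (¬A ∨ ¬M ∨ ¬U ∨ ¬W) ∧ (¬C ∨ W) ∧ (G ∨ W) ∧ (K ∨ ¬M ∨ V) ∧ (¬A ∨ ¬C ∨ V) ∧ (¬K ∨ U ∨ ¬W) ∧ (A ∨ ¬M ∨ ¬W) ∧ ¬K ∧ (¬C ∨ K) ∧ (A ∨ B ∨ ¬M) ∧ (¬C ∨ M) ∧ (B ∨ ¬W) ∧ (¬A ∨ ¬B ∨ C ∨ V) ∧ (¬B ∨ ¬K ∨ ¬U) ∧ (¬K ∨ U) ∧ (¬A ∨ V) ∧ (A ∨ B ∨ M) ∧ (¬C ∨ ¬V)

G = False, W = True, K = False, V = True, B = True, U = True, M = False, C = False, A = True

Unit clause (¬K) forces K = False.
In (¬C ∨ K) only ¬C is left, so C = False.
In (A ∨ C ∨ K) only A is left, so A = True.
In (¬A ∨ V) only V is left, so V = True.
In (U ∨ ¬V) only U is left, so U = True.
In (B ∨ ¬U ∨ ¬V) only B is left, so B = True.
In (¬A ∨ C ∨ ¬M ∨ ¬V) only ¬M is left, so M = False.
In (¬B ∨ ¬G ∨ M) only ¬G is left, so G = False.
In (G ∨ W) only W is left, so W = True.
All clauses satisfied.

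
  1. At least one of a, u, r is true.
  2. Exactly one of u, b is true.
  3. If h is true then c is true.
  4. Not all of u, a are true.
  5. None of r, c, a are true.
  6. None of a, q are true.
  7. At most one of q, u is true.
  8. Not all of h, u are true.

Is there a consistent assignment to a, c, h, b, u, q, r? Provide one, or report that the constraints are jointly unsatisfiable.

a = False; c = False; h = False; b = False; u = True; q = False; r = False

  (1) {a, u, r}: 1 true — at least one ✓
  (2) {u, b}: 1 true — exactly one ✓
  (3) h=F ⇒ c: vacuous ✓
  (4) {u, a}: 1/2 true — not all ✓
  (5) {r, c, a}: 0 true — none ✓
  (6) {a, q}: 0 true — none ✓
  (7) {q, u}: 1 true — at most one ✓
  (8) {h, u}: 1/2 true — not all ✓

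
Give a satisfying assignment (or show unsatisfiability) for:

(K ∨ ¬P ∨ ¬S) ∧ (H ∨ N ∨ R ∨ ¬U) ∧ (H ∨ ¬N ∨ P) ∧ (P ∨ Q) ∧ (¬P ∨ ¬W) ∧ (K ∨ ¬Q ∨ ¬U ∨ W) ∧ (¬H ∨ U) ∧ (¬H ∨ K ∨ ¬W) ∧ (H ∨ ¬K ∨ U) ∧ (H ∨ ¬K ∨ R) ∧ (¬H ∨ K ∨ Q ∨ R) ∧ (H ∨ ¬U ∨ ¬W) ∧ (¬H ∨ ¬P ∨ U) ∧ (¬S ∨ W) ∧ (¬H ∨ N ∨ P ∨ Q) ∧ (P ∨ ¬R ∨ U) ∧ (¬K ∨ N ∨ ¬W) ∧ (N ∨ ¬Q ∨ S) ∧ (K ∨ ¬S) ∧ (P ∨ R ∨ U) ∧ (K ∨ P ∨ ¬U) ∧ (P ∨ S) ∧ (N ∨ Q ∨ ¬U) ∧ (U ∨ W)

U = True, H = False, Q = False, S = False, P = True, K = True, R = True, W = False, N = True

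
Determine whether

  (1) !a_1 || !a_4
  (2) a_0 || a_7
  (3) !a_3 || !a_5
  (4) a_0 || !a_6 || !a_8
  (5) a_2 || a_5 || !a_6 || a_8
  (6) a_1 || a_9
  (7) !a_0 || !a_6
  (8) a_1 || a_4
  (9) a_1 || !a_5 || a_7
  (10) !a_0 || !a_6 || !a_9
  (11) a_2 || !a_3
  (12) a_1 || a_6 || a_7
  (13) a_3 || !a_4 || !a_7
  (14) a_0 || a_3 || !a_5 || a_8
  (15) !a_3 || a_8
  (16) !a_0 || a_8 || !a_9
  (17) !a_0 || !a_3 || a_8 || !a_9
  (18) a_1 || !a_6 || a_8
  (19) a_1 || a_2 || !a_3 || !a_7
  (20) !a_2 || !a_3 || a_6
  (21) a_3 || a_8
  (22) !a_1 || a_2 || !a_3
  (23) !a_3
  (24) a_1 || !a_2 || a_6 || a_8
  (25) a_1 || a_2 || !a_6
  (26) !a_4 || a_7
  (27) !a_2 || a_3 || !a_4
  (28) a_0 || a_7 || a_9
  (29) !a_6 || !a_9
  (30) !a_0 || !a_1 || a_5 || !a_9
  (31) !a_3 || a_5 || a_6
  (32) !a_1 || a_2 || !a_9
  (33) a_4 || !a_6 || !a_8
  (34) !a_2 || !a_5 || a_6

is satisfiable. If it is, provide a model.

Unit clause (!a_3) forces a_3 = False.
In (a_3 || a_8) only a_8 is left, so a_8 = True.
Set a_0 = False.
  then (a_0 || a_7) forces a_7 = True.
  then (a_0 || !a_6 || !a_8) forces a_6 = False.
  then (a_3 || !a_4 || !a_7) forces a_4 = False.
  then (a_1 || a_4) forces a_1 = True.
Set a_2 = False.
  then (!a_1 || a_2 || !a_9) forces a_9 = False.
Set a_5 = True.
All clauses satisfied.

a_0=F; a_1=T; a_2=F; a_3=F; a_4=F; a_5=T; a_6=F; a_7=T; a_8=T; a_9=F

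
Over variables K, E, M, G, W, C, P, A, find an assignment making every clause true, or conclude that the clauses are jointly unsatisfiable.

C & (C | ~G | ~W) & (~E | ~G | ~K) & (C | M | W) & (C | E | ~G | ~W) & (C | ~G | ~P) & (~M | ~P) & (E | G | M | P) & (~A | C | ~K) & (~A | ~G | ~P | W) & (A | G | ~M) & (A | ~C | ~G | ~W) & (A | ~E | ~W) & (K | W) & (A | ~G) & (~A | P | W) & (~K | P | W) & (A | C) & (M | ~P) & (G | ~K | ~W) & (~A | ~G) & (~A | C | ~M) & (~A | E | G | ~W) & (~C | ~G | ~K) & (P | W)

K = False, E = True, M = True, G = False, W = True, C = True, P = False, A = True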